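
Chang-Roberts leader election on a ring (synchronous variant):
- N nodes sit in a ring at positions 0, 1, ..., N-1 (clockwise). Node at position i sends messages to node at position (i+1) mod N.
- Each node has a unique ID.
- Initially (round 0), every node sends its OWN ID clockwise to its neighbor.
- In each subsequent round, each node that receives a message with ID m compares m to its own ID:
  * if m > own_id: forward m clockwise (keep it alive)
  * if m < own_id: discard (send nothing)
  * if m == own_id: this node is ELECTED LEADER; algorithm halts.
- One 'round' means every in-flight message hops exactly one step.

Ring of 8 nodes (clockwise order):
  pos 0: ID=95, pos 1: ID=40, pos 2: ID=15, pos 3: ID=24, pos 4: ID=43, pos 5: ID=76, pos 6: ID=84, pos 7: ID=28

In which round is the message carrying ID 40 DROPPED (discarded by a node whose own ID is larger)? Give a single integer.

Round 1: pos1(id40) recv 95: fwd; pos2(id15) recv 40: fwd; pos3(id24) recv 15: drop; pos4(id43) recv 24: drop; pos5(id76) recv 43: drop; pos6(id84) recv 76: drop; pos7(id28) recv 84: fwd; pos0(id95) recv 28: drop
Round 2: pos2(id15) recv 95: fwd; pos3(id24) recv 40: fwd; pos0(id95) recv 84: drop
Round 3: pos3(id24) recv 95: fwd; pos4(id43) recv 40: drop
Round 4: pos4(id43) recv 95: fwd
Round 5: pos5(id76) recv 95: fwd
Round 6: pos6(id84) recv 95: fwd
Round 7: pos7(id28) recv 95: fwd
Round 8: pos0(id95) recv 95: ELECTED
Message ID 40 originates at pos 1; dropped at pos 4 in round 3

Answer: 3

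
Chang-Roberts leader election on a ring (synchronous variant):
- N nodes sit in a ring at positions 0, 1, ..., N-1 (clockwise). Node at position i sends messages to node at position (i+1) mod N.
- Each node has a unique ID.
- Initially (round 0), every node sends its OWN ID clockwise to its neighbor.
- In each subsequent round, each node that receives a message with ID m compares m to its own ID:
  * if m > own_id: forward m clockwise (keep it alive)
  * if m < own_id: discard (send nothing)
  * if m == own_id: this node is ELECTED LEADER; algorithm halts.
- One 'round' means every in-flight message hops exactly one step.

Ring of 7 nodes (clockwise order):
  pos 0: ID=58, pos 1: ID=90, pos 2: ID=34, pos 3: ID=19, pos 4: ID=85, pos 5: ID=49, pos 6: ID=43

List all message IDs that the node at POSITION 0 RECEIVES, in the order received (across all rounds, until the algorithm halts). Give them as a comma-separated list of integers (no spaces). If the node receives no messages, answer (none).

Round 1: pos1(id90) recv 58: drop; pos2(id34) recv 90: fwd; pos3(id19) recv 34: fwd; pos4(id85) recv 19: drop; pos5(id49) recv 85: fwd; pos6(id43) recv 49: fwd; pos0(id58) recv 43: drop
Round 2: pos3(id19) recv 90: fwd; pos4(id85) recv 34: drop; pos6(id43) recv 85: fwd; pos0(id58) recv 49: drop
Round 3: pos4(id85) recv 90: fwd; pos0(id58) recv 85: fwd
Round 4: pos5(id49) recv 90: fwd; pos1(id90) recv 85: drop
Round 5: pos6(id43) recv 90: fwd
Round 6: pos0(id58) recv 90: fwd
Round 7: pos1(id90) recv 90: ELECTED

Answer: 43,49,85,90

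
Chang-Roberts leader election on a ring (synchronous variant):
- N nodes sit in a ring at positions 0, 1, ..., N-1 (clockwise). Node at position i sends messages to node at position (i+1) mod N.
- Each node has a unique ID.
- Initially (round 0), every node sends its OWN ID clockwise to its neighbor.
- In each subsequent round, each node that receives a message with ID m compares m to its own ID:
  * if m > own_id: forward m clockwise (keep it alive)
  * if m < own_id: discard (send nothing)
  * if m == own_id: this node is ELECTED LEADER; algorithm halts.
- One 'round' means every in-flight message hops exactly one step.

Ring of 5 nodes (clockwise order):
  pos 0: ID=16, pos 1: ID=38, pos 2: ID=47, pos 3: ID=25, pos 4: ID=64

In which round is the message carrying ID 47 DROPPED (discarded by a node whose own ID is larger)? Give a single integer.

Round 1: pos1(id38) recv 16: drop; pos2(id47) recv 38: drop; pos3(id25) recv 47: fwd; pos4(id64) recv 25: drop; pos0(id16) recv 64: fwd
Round 2: pos4(id64) recv 47: drop; pos1(id38) recv 64: fwd
Round 3: pos2(id47) recv 64: fwd
Round 4: pos3(id25) recv 64: fwd
Round 5: pos4(id64) recv 64: ELECTED
Message ID 47 originates at pos 2; dropped at pos 4 in round 2

Answer: 2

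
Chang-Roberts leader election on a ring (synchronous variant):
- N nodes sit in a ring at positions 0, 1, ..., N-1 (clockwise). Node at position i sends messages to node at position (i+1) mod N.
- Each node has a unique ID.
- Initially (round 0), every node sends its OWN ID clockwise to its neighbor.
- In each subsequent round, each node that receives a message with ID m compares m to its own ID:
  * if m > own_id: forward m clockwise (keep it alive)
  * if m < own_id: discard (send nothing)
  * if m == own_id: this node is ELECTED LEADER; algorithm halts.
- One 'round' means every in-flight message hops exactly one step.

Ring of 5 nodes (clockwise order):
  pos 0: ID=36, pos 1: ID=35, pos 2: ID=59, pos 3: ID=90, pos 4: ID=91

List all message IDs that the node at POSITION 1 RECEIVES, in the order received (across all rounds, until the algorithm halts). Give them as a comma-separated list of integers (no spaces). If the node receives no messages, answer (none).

Round 1: pos1(id35) recv 36: fwd; pos2(id59) recv 35: drop; pos3(id90) recv 59: drop; pos4(id91) recv 90: drop; pos0(id36) recv 91: fwd
Round 2: pos2(id59) recv 36: drop; pos1(id35) recv 91: fwd
Round 3: pos2(id59) recv 91: fwd
Round 4: pos3(id90) recv 91: fwd
Round 5: pos4(id91) recv 91: ELECTED

Answer: 36,91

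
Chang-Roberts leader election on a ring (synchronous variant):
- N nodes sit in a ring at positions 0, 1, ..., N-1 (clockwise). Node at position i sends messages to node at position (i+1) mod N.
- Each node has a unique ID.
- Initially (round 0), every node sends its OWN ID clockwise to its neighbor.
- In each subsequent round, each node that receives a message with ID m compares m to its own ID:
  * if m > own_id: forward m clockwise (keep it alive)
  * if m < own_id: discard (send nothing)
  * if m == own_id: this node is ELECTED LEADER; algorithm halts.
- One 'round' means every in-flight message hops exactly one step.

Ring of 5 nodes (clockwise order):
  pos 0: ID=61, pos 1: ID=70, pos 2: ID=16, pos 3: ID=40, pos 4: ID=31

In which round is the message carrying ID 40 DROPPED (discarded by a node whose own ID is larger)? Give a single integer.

Round 1: pos1(id70) recv 61: drop; pos2(id16) recv 70: fwd; pos3(id40) recv 16: drop; pos4(id31) recv 40: fwd; pos0(id61) recv 31: drop
Round 2: pos3(id40) recv 70: fwd; pos0(id61) recv 40: drop
Round 3: pos4(id31) recv 70: fwd
Round 4: pos0(id61) recv 70: fwd
Round 5: pos1(id70) recv 70: ELECTED
Message ID 40 originates at pos 3; dropped at pos 0 in round 2

Answer: 2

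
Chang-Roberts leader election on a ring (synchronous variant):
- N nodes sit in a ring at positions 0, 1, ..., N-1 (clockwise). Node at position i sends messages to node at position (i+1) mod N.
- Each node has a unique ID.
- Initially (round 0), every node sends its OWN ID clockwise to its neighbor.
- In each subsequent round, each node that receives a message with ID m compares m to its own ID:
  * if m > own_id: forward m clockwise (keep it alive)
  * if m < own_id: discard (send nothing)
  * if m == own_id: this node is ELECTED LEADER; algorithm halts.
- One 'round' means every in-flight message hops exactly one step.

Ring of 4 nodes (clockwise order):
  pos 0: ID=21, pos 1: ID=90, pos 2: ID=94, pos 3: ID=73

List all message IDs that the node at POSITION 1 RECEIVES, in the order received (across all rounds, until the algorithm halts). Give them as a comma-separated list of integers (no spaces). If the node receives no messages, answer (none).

Answer: 21,73,94

Derivation:
Round 1: pos1(id90) recv 21: drop; pos2(id94) recv 90: drop; pos3(id73) recv 94: fwd; pos0(id21) recv 73: fwd
Round 2: pos0(id21) recv 94: fwd; pos1(id90) recv 73: drop
Round 3: pos1(id90) recv 94: fwd
Round 4: pos2(id94) recv 94: ELECTED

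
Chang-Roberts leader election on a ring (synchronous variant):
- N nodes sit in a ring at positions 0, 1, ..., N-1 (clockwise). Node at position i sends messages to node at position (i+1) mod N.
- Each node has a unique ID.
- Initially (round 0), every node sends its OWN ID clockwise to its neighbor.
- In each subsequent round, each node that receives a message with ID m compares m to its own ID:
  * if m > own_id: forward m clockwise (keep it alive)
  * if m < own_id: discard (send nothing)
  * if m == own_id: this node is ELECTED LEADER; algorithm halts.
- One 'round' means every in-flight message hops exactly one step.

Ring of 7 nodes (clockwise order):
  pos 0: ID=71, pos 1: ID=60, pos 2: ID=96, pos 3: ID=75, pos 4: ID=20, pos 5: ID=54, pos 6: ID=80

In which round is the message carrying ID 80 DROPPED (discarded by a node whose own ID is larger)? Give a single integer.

Answer: 3

Derivation:
Round 1: pos1(id60) recv 71: fwd; pos2(id96) recv 60: drop; pos3(id75) recv 96: fwd; pos4(id20) recv 75: fwd; pos5(id54) recv 20: drop; pos6(id80) recv 54: drop; pos0(id71) recv 80: fwd
Round 2: pos2(id96) recv 71: drop; pos4(id20) recv 96: fwd; pos5(id54) recv 75: fwd; pos1(id60) recv 80: fwd
Round 3: pos5(id54) recv 96: fwd; pos6(id80) recv 75: drop; pos2(id96) recv 80: drop
Round 4: pos6(id80) recv 96: fwd
Round 5: pos0(id71) recv 96: fwd
Round 6: pos1(id60) recv 96: fwd
Round 7: pos2(id96) recv 96: ELECTED
Message ID 80 originates at pos 6; dropped at pos 2 in round 3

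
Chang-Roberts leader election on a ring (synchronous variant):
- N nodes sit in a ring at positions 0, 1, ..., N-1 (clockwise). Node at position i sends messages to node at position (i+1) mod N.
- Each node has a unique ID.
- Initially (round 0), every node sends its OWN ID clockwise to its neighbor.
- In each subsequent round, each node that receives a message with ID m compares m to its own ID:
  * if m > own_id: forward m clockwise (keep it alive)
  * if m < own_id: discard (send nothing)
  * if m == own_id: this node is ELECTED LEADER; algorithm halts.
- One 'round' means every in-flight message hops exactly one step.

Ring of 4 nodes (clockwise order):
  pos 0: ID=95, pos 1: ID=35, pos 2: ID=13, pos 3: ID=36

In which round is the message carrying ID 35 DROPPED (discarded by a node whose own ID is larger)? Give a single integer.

Answer: 2

Derivation:
Round 1: pos1(id35) recv 95: fwd; pos2(id13) recv 35: fwd; pos3(id36) recv 13: drop; pos0(id95) recv 36: drop
Round 2: pos2(id13) recv 95: fwd; pos3(id36) recv 35: drop
Round 3: pos3(id36) recv 95: fwd
Round 4: pos0(id95) recv 95: ELECTED
Message ID 35 originates at pos 1; dropped at pos 3 in round 2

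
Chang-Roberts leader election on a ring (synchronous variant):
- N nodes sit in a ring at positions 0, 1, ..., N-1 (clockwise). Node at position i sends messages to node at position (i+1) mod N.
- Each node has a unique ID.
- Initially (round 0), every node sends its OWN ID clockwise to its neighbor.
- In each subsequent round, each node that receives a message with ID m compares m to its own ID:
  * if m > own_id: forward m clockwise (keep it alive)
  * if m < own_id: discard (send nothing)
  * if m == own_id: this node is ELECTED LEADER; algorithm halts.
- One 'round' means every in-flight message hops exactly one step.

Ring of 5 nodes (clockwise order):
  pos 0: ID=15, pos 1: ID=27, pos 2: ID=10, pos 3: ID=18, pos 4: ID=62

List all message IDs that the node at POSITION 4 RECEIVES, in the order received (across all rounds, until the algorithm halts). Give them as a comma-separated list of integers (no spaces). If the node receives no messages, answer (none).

Round 1: pos1(id27) recv 15: drop; pos2(id10) recv 27: fwd; pos3(id18) recv 10: drop; pos4(id62) recv 18: drop; pos0(id15) recv 62: fwd
Round 2: pos3(id18) recv 27: fwd; pos1(id27) recv 62: fwd
Round 3: pos4(id62) recv 27: drop; pos2(id10) recv 62: fwd
Round 4: pos3(id18) recv 62: fwd
Round 5: pos4(id62) recv 62: ELECTED

Answer: 18,27,62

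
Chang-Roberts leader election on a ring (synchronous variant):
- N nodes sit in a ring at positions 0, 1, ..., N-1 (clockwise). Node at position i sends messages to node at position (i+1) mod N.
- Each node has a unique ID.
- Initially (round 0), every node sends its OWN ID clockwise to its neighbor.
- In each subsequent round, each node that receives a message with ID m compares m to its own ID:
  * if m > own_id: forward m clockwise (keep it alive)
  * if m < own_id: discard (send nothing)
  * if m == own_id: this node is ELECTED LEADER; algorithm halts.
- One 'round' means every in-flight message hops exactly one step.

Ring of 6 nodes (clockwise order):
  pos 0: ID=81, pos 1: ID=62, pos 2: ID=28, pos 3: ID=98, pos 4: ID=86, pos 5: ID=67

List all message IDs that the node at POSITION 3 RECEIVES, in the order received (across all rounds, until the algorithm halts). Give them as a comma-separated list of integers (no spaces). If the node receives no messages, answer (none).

Round 1: pos1(id62) recv 81: fwd; pos2(id28) recv 62: fwd; pos3(id98) recv 28: drop; pos4(id86) recv 98: fwd; pos5(id67) recv 86: fwd; pos0(id81) recv 67: drop
Round 2: pos2(id28) recv 81: fwd; pos3(id98) recv 62: drop; pos5(id67) recv 98: fwd; pos0(id81) recv 86: fwd
Round 3: pos3(id98) recv 81: drop; pos0(id81) recv 98: fwd; pos1(id62) recv 86: fwd
Round 4: pos1(id62) recv 98: fwd; pos2(id28) recv 86: fwd
Round 5: pos2(id28) recv 98: fwd; pos3(id98) recv 86: drop
Round 6: pos3(id98) recv 98: ELECTED

Answer: 28,62,81,86,98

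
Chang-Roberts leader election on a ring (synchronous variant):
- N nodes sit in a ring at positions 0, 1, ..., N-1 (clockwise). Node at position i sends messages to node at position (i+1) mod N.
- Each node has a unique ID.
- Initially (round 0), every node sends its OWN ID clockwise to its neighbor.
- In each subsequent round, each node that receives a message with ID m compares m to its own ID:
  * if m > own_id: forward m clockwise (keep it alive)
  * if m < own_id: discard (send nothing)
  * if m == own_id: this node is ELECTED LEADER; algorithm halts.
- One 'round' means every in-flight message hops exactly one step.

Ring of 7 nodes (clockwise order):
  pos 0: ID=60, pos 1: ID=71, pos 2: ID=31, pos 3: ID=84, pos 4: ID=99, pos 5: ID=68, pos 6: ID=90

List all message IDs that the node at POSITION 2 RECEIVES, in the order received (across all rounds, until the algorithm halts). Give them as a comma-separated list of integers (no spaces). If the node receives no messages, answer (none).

Answer: 71,90,99

Derivation:
Round 1: pos1(id71) recv 60: drop; pos2(id31) recv 71: fwd; pos3(id84) recv 31: drop; pos4(id99) recv 84: drop; pos5(id68) recv 99: fwd; pos6(id90) recv 68: drop; pos0(id60) recv 90: fwd
Round 2: pos3(id84) recv 71: drop; pos6(id90) recv 99: fwd; pos1(id71) recv 90: fwd
Round 3: pos0(id60) recv 99: fwd; pos2(id31) recv 90: fwd
Round 4: pos1(id71) recv 99: fwd; pos3(id84) recv 90: fwd
Round 5: pos2(id31) recv 99: fwd; pos4(id99) recv 90: drop
Round 6: pos3(id84) recv 99: fwd
Round 7: pos4(id99) recv 99: ELECTED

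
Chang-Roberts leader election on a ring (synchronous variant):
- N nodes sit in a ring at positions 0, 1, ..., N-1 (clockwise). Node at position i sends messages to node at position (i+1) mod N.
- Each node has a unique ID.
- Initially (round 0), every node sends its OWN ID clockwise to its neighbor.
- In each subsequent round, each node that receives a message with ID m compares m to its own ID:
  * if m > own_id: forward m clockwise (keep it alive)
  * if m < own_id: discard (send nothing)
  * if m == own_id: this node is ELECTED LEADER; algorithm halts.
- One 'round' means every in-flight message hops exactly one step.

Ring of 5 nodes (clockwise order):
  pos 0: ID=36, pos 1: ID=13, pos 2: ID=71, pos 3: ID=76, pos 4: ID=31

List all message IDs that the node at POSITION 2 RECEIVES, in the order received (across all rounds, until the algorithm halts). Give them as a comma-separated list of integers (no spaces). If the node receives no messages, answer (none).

Round 1: pos1(id13) recv 36: fwd; pos2(id71) recv 13: drop; pos3(id76) recv 71: drop; pos4(id31) recv 76: fwd; pos0(id36) recv 31: drop
Round 2: pos2(id71) recv 36: drop; pos0(id36) recv 76: fwd
Round 3: pos1(id13) recv 76: fwd
Round 4: pos2(id71) recv 76: fwd
Round 5: pos3(id76) recv 76: ELECTED

Answer: 13,36,76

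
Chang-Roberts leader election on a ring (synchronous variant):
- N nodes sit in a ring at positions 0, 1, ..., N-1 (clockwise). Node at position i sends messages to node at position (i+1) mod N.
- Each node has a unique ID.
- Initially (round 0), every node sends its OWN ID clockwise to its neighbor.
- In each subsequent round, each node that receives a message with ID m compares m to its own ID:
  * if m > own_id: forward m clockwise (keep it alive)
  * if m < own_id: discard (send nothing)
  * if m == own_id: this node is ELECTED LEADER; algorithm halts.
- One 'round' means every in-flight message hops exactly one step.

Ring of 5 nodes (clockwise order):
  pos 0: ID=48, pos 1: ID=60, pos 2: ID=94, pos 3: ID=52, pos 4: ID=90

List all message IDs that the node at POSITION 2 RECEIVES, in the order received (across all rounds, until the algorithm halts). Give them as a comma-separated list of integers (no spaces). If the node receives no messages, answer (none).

Answer: 60,90,94

Derivation:
Round 1: pos1(id60) recv 48: drop; pos2(id94) recv 60: drop; pos3(id52) recv 94: fwd; pos4(id90) recv 52: drop; pos0(id48) recv 90: fwd
Round 2: pos4(id90) recv 94: fwd; pos1(id60) recv 90: fwd
Round 3: pos0(id48) recv 94: fwd; pos2(id94) recv 90: drop
Round 4: pos1(id60) recv 94: fwd
Round 5: pos2(id94) recv 94: ELECTED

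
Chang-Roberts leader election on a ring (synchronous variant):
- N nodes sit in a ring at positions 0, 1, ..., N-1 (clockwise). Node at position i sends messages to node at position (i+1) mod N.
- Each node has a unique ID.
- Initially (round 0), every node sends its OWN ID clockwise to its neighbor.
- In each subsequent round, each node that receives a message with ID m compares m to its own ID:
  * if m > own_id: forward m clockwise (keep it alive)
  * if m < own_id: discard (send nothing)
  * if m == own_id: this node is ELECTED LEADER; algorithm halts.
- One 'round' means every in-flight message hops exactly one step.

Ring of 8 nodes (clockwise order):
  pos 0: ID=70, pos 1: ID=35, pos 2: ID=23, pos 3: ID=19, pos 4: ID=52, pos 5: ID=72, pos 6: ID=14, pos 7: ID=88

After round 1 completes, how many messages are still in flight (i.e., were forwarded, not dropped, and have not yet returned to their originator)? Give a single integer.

Answer: 5

Derivation:
Round 1: pos1(id35) recv 70: fwd; pos2(id23) recv 35: fwd; pos3(id19) recv 23: fwd; pos4(id52) recv 19: drop; pos5(id72) recv 52: drop; pos6(id14) recv 72: fwd; pos7(id88) recv 14: drop; pos0(id70) recv 88: fwd
After round 1: 5 messages still in flight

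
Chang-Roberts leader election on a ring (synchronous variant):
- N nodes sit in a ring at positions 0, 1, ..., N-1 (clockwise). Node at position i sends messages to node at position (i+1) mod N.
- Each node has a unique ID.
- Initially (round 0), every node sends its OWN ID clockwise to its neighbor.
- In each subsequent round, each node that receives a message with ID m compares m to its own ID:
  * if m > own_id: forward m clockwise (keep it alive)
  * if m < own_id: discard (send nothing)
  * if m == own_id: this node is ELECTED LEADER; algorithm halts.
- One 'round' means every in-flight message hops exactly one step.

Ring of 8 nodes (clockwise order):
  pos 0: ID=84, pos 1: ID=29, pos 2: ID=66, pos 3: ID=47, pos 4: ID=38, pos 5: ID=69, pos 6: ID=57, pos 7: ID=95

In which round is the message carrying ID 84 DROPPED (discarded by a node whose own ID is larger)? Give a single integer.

Round 1: pos1(id29) recv 84: fwd; pos2(id66) recv 29: drop; pos3(id47) recv 66: fwd; pos4(id38) recv 47: fwd; pos5(id69) recv 38: drop; pos6(id57) recv 69: fwd; pos7(id95) recv 57: drop; pos0(id84) recv 95: fwd
Round 2: pos2(id66) recv 84: fwd; pos4(id38) recv 66: fwd; pos5(id69) recv 47: drop; pos7(id95) recv 69: drop; pos1(id29) recv 95: fwd
Round 3: pos3(id47) recv 84: fwd; pos5(id69) recv 66: drop; pos2(id66) recv 95: fwd
Round 4: pos4(id38) recv 84: fwd; pos3(id47) recv 95: fwd
Round 5: pos5(id69) recv 84: fwd; pos4(id38) recv 95: fwd
Round 6: pos6(id57) recv 84: fwd; pos5(id69) recv 95: fwd
Round 7: pos7(id95) recv 84: drop; pos6(id57) recv 95: fwd
Round 8: pos7(id95) recv 95: ELECTED
Message ID 84 originates at pos 0; dropped at pos 7 in round 7

Answer: 7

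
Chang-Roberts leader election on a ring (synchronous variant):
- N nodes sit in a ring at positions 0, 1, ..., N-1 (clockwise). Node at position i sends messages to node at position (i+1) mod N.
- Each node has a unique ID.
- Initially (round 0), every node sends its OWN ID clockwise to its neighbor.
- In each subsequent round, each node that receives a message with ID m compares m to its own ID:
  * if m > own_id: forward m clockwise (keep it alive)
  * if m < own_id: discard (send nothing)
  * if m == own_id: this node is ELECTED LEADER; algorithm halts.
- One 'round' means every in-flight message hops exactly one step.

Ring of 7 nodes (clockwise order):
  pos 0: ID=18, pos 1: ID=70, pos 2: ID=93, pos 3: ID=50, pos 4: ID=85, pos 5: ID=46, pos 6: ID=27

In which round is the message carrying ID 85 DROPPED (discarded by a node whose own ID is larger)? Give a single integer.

Answer: 5

Derivation:
Round 1: pos1(id70) recv 18: drop; pos2(id93) recv 70: drop; pos3(id50) recv 93: fwd; pos4(id85) recv 50: drop; pos5(id46) recv 85: fwd; pos6(id27) recv 46: fwd; pos0(id18) recv 27: fwd
Round 2: pos4(id85) recv 93: fwd; pos6(id27) recv 85: fwd; pos0(id18) recv 46: fwd; pos1(id70) recv 27: drop
Round 3: pos5(id46) recv 93: fwd; pos0(id18) recv 85: fwd; pos1(id70) recv 46: drop
Round 4: pos6(id27) recv 93: fwd; pos1(id70) recv 85: fwd
Round 5: pos0(id18) recv 93: fwd; pos2(id93) recv 85: drop
Round 6: pos1(id70) recv 93: fwd
Round 7: pos2(id93) recv 93: ELECTED
Message ID 85 originates at pos 4; dropped at pos 2 in round 5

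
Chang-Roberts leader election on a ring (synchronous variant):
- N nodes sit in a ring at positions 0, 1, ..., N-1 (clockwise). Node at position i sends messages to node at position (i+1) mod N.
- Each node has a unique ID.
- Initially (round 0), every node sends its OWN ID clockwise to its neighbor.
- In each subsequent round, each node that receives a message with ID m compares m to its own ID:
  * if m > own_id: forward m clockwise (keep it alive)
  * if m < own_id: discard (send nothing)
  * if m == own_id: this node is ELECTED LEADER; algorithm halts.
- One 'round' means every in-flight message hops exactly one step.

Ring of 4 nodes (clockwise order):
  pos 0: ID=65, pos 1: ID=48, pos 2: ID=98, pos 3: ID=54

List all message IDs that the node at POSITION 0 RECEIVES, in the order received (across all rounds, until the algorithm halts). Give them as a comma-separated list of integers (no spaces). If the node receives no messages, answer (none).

Round 1: pos1(id48) recv 65: fwd; pos2(id98) recv 48: drop; pos3(id54) recv 98: fwd; pos0(id65) recv 54: drop
Round 2: pos2(id98) recv 65: drop; pos0(id65) recv 98: fwd
Round 3: pos1(id48) recv 98: fwd
Round 4: pos2(id98) recv 98: ELECTED

Answer: 54,98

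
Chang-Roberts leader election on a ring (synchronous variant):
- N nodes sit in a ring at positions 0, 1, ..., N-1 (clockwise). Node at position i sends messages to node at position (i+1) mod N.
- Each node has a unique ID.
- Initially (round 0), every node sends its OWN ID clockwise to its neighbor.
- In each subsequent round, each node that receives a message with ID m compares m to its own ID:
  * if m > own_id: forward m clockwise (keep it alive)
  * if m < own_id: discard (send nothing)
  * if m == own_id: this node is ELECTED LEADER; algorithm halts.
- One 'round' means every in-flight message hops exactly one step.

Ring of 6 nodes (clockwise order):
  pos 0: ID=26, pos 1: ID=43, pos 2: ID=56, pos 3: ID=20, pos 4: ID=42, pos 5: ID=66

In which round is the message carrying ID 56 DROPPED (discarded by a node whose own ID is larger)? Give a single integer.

Round 1: pos1(id43) recv 26: drop; pos2(id56) recv 43: drop; pos3(id20) recv 56: fwd; pos4(id42) recv 20: drop; pos5(id66) recv 42: drop; pos0(id26) recv 66: fwd
Round 2: pos4(id42) recv 56: fwd; pos1(id43) recv 66: fwd
Round 3: pos5(id66) recv 56: drop; pos2(id56) recv 66: fwd
Round 4: pos3(id20) recv 66: fwd
Round 5: pos4(id42) recv 66: fwd
Round 6: pos5(id66) recv 66: ELECTED
Message ID 56 originates at pos 2; dropped at pos 5 in round 3

Answer: 3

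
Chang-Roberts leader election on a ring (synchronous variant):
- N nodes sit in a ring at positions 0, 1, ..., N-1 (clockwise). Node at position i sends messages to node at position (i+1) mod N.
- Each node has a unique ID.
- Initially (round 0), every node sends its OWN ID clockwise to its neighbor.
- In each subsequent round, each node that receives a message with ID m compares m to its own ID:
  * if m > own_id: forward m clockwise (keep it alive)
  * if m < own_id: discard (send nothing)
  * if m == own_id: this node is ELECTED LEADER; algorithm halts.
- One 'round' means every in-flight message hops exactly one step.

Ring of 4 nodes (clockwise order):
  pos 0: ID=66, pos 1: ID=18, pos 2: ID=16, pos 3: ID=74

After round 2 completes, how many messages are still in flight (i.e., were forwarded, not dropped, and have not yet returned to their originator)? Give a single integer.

Answer: 2

Derivation:
Round 1: pos1(id18) recv 66: fwd; pos2(id16) recv 18: fwd; pos3(id74) recv 16: drop; pos0(id66) recv 74: fwd
Round 2: pos2(id16) recv 66: fwd; pos3(id74) recv 18: drop; pos1(id18) recv 74: fwd
After round 2: 2 messages still in flight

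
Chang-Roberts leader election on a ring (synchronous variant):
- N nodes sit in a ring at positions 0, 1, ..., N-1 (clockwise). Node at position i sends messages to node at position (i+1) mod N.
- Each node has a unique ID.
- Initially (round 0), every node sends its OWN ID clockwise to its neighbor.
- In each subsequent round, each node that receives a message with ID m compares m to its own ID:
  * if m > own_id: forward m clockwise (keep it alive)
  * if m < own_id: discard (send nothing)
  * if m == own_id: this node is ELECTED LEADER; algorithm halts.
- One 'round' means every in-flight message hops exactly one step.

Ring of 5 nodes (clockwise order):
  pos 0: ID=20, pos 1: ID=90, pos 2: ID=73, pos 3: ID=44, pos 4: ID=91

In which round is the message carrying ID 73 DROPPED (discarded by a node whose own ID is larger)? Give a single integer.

Round 1: pos1(id90) recv 20: drop; pos2(id73) recv 90: fwd; pos3(id44) recv 73: fwd; pos4(id91) recv 44: drop; pos0(id20) recv 91: fwd
Round 2: pos3(id44) recv 90: fwd; pos4(id91) recv 73: drop; pos1(id90) recv 91: fwd
Round 3: pos4(id91) recv 90: drop; pos2(id73) recv 91: fwd
Round 4: pos3(id44) recv 91: fwd
Round 5: pos4(id91) recv 91: ELECTED
Message ID 73 originates at pos 2; dropped at pos 4 in round 2

Answer: 2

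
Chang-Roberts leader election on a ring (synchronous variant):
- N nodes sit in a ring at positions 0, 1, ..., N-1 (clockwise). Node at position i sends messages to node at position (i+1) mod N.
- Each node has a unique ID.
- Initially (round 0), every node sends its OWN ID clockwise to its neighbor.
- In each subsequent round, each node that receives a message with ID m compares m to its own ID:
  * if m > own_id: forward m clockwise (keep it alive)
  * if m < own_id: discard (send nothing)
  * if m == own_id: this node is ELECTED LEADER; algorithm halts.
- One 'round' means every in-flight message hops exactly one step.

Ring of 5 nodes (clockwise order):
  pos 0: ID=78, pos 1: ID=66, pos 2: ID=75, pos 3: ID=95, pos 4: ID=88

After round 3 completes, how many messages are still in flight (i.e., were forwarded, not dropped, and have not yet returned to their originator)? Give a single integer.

Round 1: pos1(id66) recv 78: fwd; pos2(id75) recv 66: drop; pos3(id95) recv 75: drop; pos4(id88) recv 95: fwd; pos0(id78) recv 88: fwd
Round 2: pos2(id75) recv 78: fwd; pos0(id78) recv 95: fwd; pos1(id66) recv 88: fwd
Round 3: pos3(id95) recv 78: drop; pos1(id66) recv 95: fwd; pos2(id75) recv 88: fwd
After round 3: 2 messages still in flight

Answer: 2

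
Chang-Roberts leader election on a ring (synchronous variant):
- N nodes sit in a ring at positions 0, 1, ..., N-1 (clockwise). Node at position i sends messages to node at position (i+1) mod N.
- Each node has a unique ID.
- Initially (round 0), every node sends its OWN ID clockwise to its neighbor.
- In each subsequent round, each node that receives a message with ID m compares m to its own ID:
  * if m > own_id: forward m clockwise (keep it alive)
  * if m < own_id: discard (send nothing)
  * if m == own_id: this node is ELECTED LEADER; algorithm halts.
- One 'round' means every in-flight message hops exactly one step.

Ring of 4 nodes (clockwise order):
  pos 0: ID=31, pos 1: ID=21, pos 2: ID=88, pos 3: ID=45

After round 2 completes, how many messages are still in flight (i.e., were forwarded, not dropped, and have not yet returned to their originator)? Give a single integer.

Round 1: pos1(id21) recv 31: fwd; pos2(id88) recv 21: drop; pos3(id45) recv 88: fwd; pos0(id31) recv 45: fwd
Round 2: pos2(id88) recv 31: drop; pos0(id31) recv 88: fwd; pos1(id21) recv 45: fwd
After round 2: 2 messages still in flight

Answer: 2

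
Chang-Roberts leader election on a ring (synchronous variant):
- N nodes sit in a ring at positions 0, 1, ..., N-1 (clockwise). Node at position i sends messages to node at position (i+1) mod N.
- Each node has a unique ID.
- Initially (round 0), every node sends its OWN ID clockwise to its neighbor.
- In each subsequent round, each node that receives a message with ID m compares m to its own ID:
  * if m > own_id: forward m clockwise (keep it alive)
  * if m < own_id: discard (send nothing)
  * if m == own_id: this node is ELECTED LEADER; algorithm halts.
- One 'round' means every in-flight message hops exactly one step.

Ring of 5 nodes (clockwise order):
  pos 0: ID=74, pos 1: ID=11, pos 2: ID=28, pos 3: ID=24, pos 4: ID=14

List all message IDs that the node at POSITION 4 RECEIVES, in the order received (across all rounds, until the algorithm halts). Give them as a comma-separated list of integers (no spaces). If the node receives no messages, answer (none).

Round 1: pos1(id11) recv 74: fwd; pos2(id28) recv 11: drop; pos3(id24) recv 28: fwd; pos4(id14) recv 24: fwd; pos0(id74) recv 14: drop
Round 2: pos2(id28) recv 74: fwd; pos4(id14) recv 28: fwd; pos0(id74) recv 24: drop
Round 3: pos3(id24) recv 74: fwd; pos0(id74) recv 28: drop
Round 4: pos4(id14) recv 74: fwd
Round 5: pos0(id74) recv 74: ELECTED

Answer: 24,28,74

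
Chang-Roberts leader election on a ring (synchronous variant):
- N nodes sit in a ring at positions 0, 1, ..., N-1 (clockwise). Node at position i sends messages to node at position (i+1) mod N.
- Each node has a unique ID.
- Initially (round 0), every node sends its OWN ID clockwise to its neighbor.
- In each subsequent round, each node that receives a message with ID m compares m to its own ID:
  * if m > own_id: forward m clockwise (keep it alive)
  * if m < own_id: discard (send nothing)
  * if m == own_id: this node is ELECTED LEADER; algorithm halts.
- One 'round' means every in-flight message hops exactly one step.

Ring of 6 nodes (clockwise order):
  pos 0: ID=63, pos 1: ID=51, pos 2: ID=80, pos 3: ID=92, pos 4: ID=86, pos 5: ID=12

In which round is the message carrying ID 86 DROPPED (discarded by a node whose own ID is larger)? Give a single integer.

Answer: 5

Derivation:
Round 1: pos1(id51) recv 63: fwd; pos2(id80) recv 51: drop; pos3(id92) recv 80: drop; pos4(id86) recv 92: fwd; pos5(id12) recv 86: fwd; pos0(id63) recv 12: drop
Round 2: pos2(id80) recv 63: drop; pos5(id12) recv 92: fwd; pos0(id63) recv 86: fwd
Round 3: pos0(id63) recv 92: fwd; pos1(id51) recv 86: fwd
Round 4: pos1(id51) recv 92: fwd; pos2(id80) recv 86: fwd
Round 5: pos2(id80) recv 92: fwd; pos3(id92) recv 86: drop
Round 6: pos3(id92) recv 92: ELECTED
Message ID 86 originates at pos 4; dropped at pos 3 in round 5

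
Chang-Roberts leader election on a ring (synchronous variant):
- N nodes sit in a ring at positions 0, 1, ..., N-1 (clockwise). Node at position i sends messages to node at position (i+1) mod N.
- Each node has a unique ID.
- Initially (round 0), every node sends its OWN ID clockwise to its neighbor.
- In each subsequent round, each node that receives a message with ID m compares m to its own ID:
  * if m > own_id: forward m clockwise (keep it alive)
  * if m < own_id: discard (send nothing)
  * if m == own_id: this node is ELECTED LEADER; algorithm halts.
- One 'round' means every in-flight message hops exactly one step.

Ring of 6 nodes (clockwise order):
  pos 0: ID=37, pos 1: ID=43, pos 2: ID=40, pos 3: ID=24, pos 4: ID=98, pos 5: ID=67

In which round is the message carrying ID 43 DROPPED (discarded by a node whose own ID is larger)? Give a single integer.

Answer: 3

Derivation:
Round 1: pos1(id43) recv 37: drop; pos2(id40) recv 43: fwd; pos3(id24) recv 40: fwd; pos4(id98) recv 24: drop; pos5(id67) recv 98: fwd; pos0(id37) recv 67: fwd
Round 2: pos3(id24) recv 43: fwd; pos4(id98) recv 40: drop; pos0(id37) recv 98: fwd; pos1(id43) recv 67: fwd
Round 3: pos4(id98) recv 43: drop; pos1(id43) recv 98: fwd; pos2(id40) recv 67: fwd
Round 4: pos2(id40) recv 98: fwd; pos3(id24) recv 67: fwd
Round 5: pos3(id24) recv 98: fwd; pos4(id98) recv 67: drop
Round 6: pos4(id98) recv 98: ELECTED
Message ID 43 originates at pos 1; dropped at pos 4 in round 3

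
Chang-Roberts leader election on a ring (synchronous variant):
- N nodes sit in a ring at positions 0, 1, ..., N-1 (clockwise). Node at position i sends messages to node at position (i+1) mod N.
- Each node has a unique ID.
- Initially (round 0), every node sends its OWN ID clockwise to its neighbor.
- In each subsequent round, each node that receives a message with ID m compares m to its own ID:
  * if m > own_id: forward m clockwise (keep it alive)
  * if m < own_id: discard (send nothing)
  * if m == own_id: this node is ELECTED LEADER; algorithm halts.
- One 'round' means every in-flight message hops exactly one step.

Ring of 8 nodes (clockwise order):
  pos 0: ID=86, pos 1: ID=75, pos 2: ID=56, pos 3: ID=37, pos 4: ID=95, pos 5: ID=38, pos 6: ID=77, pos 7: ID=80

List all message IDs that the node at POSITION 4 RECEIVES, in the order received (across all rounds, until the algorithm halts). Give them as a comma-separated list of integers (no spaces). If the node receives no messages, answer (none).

Answer: 37,56,75,86,95

Derivation:
Round 1: pos1(id75) recv 86: fwd; pos2(id56) recv 75: fwd; pos3(id37) recv 56: fwd; pos4(id95) recv 37: drop; pos5(id38) recv 95: fwd; pos6(id77) recv 38: drop; pos7(id80) recv 77: drop; pos0(id86) recv 80: drop
Round 2: pos2(id56) recv 86: fwd; pos3(id37) recv 75: fwd; pos4(id95) recv 56: drop; pos6(id77) recv 95: fwd
Round 3: pos3(id37) recv 86: fwd; pos4(id95) recv 75: drop; pos7(id80) recv 95: fwd
Round 4: pos4(id95) recv 86: drop; pos0(id86) recv 95: fwd
Round 5: pos1(id75) recv 95: fwd
Round 6: pos2(id56) recv 95: fwd
Round 7: pos3(id37) recv 95: fwd
Round 8: pos4(id95) recv 95: ELECTED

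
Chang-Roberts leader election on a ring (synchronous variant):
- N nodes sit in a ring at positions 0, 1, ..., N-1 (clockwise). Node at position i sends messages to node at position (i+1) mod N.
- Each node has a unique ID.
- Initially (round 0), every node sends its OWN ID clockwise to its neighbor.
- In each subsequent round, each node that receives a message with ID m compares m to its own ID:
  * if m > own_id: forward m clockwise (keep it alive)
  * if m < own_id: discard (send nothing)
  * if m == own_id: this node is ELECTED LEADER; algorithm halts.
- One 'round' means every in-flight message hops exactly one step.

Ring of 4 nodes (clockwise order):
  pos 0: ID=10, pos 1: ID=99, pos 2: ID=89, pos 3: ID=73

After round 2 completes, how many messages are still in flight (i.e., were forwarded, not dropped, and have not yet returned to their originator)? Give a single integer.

Round 1: pos1(id99) recv 10: drop; pos2(id89) recv 99: fwd; pos3(id73) recv 89: fwd; pos0(id10) recv 73: fwd
Round 2: pos3(id73) recv 99: fwd; pos0(id10) recv 89: fwd; pos1(id99) recv 73: drop
After round 2: 2 messages still in flight

Answer: 2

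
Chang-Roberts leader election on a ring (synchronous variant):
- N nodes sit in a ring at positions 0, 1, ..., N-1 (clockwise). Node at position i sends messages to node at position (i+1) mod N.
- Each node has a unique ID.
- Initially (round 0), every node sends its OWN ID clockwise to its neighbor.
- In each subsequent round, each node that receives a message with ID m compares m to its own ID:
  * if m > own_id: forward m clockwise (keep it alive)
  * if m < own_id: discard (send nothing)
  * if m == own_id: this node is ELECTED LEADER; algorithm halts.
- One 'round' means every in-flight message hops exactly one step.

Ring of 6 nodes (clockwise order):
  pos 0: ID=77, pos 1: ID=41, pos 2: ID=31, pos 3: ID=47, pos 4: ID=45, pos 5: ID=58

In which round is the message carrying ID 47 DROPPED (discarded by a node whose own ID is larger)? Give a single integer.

Answer: 2

Derivation:
Round 1: pos1(id41) recv 77: fwd; pos2(id31) recv 41: fwd; pos3(id47) recv 31: drop; pos4(id45) recv 47: fwd; pos5(id58) recv 45: drop; pos0(id77) recv 58: drop
Round 2: pos2(id31) recv 77: fwd; pos3(id47) recv 41: drop; pos5(id58) recv 47: drop
Round 3: pos3(id47) recv 77: fwd
Round 4: pos4(id45) recv 77: fwd
Round 5: pos5(id58) recv 77: fwd
Round 6: pos0(id77) recv 77: ELECTED
Message ID 47 originates at pos 3; dropped at pos 5 in round 2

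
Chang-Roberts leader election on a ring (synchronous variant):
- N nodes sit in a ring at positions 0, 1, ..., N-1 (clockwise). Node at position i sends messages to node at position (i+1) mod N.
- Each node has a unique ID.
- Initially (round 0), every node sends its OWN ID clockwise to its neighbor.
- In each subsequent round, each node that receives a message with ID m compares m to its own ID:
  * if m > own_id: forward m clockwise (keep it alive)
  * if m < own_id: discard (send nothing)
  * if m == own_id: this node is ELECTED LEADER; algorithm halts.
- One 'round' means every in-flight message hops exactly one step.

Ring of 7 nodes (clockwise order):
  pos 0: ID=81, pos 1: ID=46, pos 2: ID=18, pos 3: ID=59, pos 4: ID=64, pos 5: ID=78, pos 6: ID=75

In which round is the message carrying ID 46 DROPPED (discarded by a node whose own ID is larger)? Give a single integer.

Answer: 2

Derivation:
Round 1: pos1(id46) recv 81: fwd; pos2(id18) recv 46: fwd; pos3(id59) recv 18: drop; pos4(id64) recv 59: drop; pos5(id78) recv 64: drop; pos6(id75) recv 78: fwd; pos0(id81) recv 75: drop
Round 2: pos2(id18) recv 81: fwd; pos3(id59) recv 46: drop; pos0(id81) recv 78: drop
Round 3: pos3(id59) recv 81: fwd
Round 4: pos4(id64) recv 81: fwd
Round 5: pos5(id78) recv 81: fwd
Round 6: pos6(id75) recv 81: fwd
Round 7: pos0(id81) recv 81: ELECTED
Message ID 46 originates at pos 1; dropped at pos 3 in round 2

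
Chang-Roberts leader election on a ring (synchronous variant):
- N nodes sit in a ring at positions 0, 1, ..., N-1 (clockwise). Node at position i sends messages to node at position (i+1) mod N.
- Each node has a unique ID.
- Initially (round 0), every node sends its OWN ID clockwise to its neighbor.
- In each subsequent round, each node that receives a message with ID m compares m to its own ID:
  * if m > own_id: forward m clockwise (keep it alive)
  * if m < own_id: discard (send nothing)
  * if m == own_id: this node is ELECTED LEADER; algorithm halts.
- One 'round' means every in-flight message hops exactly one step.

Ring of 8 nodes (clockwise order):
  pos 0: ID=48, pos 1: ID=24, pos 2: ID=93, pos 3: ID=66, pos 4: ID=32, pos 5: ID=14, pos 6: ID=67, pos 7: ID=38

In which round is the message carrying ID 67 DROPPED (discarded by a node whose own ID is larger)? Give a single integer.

Answer: 4

Derivation:
Round 1: pos1(id24) recv 48: fwd; pos2(id93) recv 24: drop; pos3(id66) recv 93: fwd; pos4(id32) recv 66: fwd; pos5(id14) recv 32: fwd; pos6(id67) recv 14: drop; pos7(id38) recv 67: fwd; pos0(id48) recv 38: drop
Round 2: pos2(id93) recv 48: drop; pos4(id32) recv 93: fwd; pos5(id14) recv 66: fwd; pos6(id67) recv 32: drop; pos0(id48) recv 67: fwd
Round 3: pos5(id14) recv 93: fwd; pos6(id67) recv 66: drop; pos1(id24) recv 67: fwd
Round 4: pos6(id67) recv 93: fwd; pos2(id93) recv 67: drop
Round 5: pos7(id38) recv 93: fwd
Round 6: pos0(id48) recv 93: fwd
Round 7: pos1(id24) recv 93: fwd
Round 8: pos2(id93) recv 93: ELECTED
Message ID 67 originates at pos 6; dropped at pos 2 in round 4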